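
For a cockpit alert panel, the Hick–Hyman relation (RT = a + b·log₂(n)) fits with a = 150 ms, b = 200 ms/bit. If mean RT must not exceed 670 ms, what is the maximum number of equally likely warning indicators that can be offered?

Information budget: (670 − 150)/200 = 2.6000 bits, so n ≤ 2^2.6000 = 6.063 → at most 6.

6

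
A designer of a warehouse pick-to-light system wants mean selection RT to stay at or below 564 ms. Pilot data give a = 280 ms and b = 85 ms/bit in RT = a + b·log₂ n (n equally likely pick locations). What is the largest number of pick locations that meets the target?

Information budget: (564 − 280)/85 = 3.3412 bits, so n ≤ 2^3.3412 = 10.134 → at most 10.

10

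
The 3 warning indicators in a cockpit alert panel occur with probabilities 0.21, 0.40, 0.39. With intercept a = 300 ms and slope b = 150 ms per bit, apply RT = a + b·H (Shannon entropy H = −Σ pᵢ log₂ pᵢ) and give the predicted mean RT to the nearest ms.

H = 0.21·log₂(1/0.21) + 0.40·log₂(1/0.40) + 0.39·log₂(1/0.39) = 1.5314 bits.
RT = 300 + 150 × 1.5314 = 529.71 ms.

530 ms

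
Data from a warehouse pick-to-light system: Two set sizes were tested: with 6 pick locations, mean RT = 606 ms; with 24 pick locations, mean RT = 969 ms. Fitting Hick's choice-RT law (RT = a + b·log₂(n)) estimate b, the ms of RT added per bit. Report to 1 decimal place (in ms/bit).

b = (RT₂ − RT₁)/(log₂ n₂ − log₂ n₁) = (969 − 606)/(4.5850 − 2.5850) = 181.500 ms/bit.

181.5 ms/bit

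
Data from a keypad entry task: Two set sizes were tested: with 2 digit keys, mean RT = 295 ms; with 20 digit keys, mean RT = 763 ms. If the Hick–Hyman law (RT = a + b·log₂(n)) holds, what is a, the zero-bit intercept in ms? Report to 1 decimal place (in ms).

154.1 ms

The slope on a log₂ axis is (763 − 295) / (4.3219 − 1) = 140.882 ms/bit.
Intercept: a = 295 − 140.882·log₂(2) = 154.118 ms.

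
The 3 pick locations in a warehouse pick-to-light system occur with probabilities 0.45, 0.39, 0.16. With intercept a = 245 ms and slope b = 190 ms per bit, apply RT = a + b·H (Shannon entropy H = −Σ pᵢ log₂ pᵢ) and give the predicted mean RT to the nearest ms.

H = 0.45·log₂(1/0.45) + 0.39·log₂(1/0.39) + 0.16·log₂(1/0.16) = 1.4712 bits.
RT = 245 + 190 × 1.4712 = 524.53 ms.

525 ms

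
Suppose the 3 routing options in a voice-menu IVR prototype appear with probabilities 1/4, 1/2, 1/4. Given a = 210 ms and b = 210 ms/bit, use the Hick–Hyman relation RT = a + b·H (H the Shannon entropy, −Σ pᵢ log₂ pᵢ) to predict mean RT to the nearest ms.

525 ms

H = −Σ pᵢ log₂ pᵢ = 0.25·2 + 0.5·1 + 0.25·2 = 1.500 bits.
RT = 210 + 210 × 1.500 = 525.00 ms.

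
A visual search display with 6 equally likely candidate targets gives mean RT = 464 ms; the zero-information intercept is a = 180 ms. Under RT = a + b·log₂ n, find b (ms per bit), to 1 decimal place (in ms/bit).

109.9 ms/bit

6 alternatives carry log₂ 6 = 2.5850 bits; the choice cost is 464 − 180 = 284 ms, so b = 284/2.5850 = 109.866 ms/bit.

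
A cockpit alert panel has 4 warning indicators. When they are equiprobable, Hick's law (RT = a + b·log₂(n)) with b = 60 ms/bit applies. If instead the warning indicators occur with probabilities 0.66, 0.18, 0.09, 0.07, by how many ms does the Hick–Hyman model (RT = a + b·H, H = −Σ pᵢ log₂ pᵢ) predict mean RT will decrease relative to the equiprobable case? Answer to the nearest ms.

The RT saving is b·ΔH. Equiprobable H₀ = log₂(4) = 2.0000 bits; with the given probabilities H = 1.4222 bits.
b·(H₀ − H) = 60 × (2.0000 − 1.4222) = 34.67 ms.

35 ms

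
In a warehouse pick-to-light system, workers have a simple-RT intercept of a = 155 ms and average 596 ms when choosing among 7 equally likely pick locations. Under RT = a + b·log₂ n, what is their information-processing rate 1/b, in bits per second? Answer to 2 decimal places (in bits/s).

b = (596 − 155)/log₂ 7 = 441/2.8074 = 157.087 ms per bit = 0.15709 s/bit; the reciprocal is 6.366 bits/s.

6.37 bits/s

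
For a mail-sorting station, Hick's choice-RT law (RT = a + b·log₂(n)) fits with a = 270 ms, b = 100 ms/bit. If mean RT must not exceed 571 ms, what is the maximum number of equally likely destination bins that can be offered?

100·log₂ n ≤ 571 − 270 = 301, giving log₂ n ≤ 3.0100 and n ≤ 8.056. The largest whole number is 8.

8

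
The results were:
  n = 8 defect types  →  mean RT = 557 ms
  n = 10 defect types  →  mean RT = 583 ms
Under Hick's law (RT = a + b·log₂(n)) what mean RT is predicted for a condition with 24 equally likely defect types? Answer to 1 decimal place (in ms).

Fit slope and intercept:
  b = (583 − 557) / (log₂ 10 − log₂ 8) = 26 / (3.3219 − 3) = 80.763 ms/bit
  a = 557 − 80.763 × 3 = 314.710 ms
Then RT(24) = 314.710 + 80.763 × log₂ 24 = 314.710 + 80.763 × 4.5850 ≈ 685.007 ms.

685.0 ms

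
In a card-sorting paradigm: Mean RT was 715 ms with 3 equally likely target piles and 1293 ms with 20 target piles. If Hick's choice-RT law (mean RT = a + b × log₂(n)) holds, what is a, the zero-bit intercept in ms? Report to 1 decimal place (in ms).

b = (RT₂ − RT₁)/(log₂ n₂ − log₂ n₁) = (1293 − 715)/(4.3219 − 1.5850) = 211.183 ms/bit.
a = RT₁ − b·log₂ n₁ = 715 − 211.183 × 1.5850 = 380.283 ms.

380.3 ms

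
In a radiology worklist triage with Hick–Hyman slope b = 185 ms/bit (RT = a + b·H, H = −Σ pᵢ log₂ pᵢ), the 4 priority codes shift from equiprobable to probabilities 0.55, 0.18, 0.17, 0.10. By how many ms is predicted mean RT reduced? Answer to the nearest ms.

Equiprobable entropy H₀ = log₂ 4 = 2.0000 bits.
Skewed entropy H = −Σ pᵢ log₂ pᵢ = 1.6865 bits.
ΔRT = b·(H₀ − H) = 185 × 0.3135 = 58.00 ms.

58 ms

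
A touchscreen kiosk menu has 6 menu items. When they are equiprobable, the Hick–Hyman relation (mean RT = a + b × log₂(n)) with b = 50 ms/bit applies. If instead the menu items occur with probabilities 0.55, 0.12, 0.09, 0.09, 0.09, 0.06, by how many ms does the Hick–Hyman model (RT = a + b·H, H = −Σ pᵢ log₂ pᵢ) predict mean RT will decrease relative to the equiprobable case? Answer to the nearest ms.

Equiprobable entropy H₀ = log₂ 6 = 2.5850 bits.
Skewed entropy H = −Σ pᵢ log₂ pᵢ = 2.0229 bits.
ΔRT = b·(H₀ − H) = 50 × 0.5620 = 28.10 ms.

28 ms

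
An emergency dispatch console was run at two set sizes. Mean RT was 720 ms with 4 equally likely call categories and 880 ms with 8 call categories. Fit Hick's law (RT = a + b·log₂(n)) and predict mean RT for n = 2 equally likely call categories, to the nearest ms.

Solve the two-equation system in a and b:
  b = (880 − 720) / (log₂ 8 − log₂ 4) = 160 / (3 − 2) = 160 ms/bit
  a = 720 − 160 × 2 = 400 ms
Then RT(2) = 400 + 160 × log₂ 2 = 400 + 160 × 1 ≈ 560.000 ms.

560 ms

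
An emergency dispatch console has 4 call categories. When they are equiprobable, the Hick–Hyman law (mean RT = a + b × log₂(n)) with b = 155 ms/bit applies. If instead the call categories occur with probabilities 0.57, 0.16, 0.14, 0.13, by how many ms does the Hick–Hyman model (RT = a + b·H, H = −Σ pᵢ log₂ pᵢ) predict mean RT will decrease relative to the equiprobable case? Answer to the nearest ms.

52 ms

The RT saving is b·ΔH. Equiprobable H₀ = log₂(4) = 2.0000 bits; with the given probabilities H = 1.6650 bits.
b·(H₀ − H) = 155 × (2.0000 − 1.6650) = 51.92 ms.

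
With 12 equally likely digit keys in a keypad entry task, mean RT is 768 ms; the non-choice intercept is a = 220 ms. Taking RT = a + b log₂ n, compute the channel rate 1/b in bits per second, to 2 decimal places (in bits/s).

6.54 bits/s

b = (768 − 220)/log₂ 12 = 548/3.5850 = 152.861 ms per bit = 0.15286 s/bit; the reciprocal is 6.542 bits/s.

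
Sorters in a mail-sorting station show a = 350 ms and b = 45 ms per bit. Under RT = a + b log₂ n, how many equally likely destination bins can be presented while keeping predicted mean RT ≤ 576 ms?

32

45·log₂ n ≤ 576 − 350 = 226, giving log₂ n ≤ 5.0222 and n ≤ 32.497. The largest whole number is 32.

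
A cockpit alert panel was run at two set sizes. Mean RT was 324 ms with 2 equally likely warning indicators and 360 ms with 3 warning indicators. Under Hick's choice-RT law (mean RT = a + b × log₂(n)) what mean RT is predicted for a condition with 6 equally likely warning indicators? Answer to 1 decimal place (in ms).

Solve the two-equation system in a and b:
  b = (360 − 324) / (log₂ 3 − log₂ 2) = 36 / (1.5850 − 1) = 61.542 ms/bit
  a = 324 − 61.542 × 1 = 262.458 ms
Then RT(6) = 262.458 + 61.542 × log₂ 6 = 262.458 + 61.542 × 2.5850 ≈ 421.542 ms.

421.5 ms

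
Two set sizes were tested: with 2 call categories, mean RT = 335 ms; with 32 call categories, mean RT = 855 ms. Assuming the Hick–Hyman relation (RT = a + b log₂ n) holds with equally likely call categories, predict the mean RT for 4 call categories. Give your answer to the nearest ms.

RT is linear in log₂ n, so two points fix the line:
  b = (855 − 335) / (log₂ 32 − log₂ 2) = 520 / (5 − 1) = 130 ms/bit
  a = 335 − 130 × 1 = 205 ms
Then RT(4) = 205 + 130 × log₂ 4 = 205 + 130 × 2 ≈ 465.000 ms.

465 ms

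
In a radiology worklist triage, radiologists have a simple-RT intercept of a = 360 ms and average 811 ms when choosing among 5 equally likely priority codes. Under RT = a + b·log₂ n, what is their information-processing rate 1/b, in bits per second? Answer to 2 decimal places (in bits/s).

5.15 bits/s

b = (811 − 360)/log₂ 5 = 451/2.3219 = 194.235 ms per bit = 0.19424 s/bit; the reciprocal is 5.148 bits/s.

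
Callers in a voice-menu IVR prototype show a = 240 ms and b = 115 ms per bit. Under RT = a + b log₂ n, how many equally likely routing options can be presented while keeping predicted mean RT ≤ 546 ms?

115·log₂ n ≤ 546 − 240 = 306, giving log₂ n ≤ 2.6609 and n ≤ 6.324. The largest whole number is 6.

6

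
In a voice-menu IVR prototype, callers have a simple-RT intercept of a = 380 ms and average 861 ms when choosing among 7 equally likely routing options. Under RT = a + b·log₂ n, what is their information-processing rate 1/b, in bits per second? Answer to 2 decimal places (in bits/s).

5.84 bits/s

Choice component = 861 − 380 = 481 ms over log₂(7) = 2.8074 bits.
b = 481 / 2.8074 = 171.336 ms/bit, so 1/b = 5.836 bits/s.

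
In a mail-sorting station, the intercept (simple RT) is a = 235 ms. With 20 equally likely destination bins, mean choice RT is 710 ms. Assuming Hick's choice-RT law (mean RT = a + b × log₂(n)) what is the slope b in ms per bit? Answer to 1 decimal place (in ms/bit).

109.9 ms/bit

b = (710 − 235) / log₂(20) = 475 / 4.3219 = 109.905 ms/bit.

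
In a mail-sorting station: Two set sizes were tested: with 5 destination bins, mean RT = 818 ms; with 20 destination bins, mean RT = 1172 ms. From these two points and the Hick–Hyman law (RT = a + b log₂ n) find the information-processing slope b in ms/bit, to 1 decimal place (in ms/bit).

The slope on a log₂ axis is (1172 − 818) / (4.3219 − 2.3219) = 177.000 ms/bit.

177.0 ms/bit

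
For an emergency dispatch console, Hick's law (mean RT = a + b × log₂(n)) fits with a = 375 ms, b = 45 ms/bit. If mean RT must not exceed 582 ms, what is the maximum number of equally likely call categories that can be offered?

45·log₂ n ≤ 582 − 375 = 207, giving log₂ n ≤ 4.6000 and n ≤ 24.251. The largest whole number is 24.

24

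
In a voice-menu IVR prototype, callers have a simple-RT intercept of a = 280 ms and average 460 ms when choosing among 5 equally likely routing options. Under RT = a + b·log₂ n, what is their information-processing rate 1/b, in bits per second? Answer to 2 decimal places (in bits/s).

12.90 bits/s

Choice component = 460 − 280 = 180 ms over log₂(5) = 2.3219 bits.
b = 180 / 2.3219 = 77.522 ms/bit, so 1/b = 12.900 bits/s.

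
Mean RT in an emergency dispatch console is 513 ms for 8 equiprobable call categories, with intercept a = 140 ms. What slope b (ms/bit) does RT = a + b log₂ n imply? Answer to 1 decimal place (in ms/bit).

124.3 ms/bit

log₂(8) = 3 bits.
b = (RT − a)/log₂ n = (513 − 140) / 3 = 124.333 ms/bit.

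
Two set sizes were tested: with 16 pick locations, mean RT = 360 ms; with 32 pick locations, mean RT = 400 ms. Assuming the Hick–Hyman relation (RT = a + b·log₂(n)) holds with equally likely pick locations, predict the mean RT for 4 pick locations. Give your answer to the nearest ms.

280 ms

Fit slope and intercept:
  b = (400 − 360) / (log₂ 32 − log₂ 16) = 40 / (5 − 4) = 40 ms/bit
  a = 360 − 40 × 4 = 200 ms
Then RT(4) = 200 + 40 × log₂ 4 = 200 + 40 × 2 ≈ 280.000 ms.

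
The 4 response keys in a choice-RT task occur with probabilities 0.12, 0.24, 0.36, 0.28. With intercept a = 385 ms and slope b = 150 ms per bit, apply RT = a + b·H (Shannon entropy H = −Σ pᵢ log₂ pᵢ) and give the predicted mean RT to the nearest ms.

H = 0.12·log₂(1/0.12) + 0.24·log₂(1/0.24) + 0.36·log₂(1/0.36) + 0.28·log₂(1/0.28) = 1.9060 bits.
RT = 385 + 150 × 1.9060 = 670.91 ms.

671 ms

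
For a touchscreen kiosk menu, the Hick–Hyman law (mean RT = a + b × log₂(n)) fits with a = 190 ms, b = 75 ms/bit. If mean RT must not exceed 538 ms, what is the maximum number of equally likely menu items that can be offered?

24

75·log₂ n ≤ 538 − 190 = 348, giving log₂ n ≤ 4.6400 and n ≤ 24.933. The largest whole number is 24.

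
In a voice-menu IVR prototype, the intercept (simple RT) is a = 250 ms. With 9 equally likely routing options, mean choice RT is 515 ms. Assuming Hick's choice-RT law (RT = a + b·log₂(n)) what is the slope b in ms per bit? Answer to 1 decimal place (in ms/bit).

b = (515 − 250) / log₂(9) = 265 / 3.1699 = 83.598 ms/bit.

83.6 ms/bit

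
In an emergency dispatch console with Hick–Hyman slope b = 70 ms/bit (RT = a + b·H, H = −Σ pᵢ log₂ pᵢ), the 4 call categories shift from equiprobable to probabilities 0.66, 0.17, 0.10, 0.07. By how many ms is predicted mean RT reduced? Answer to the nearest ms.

The RT saving is b·ΔH. Equiprobable H₀ = log₂(4) = 2.0000 bits; with the given probabilities H = 1.4310 bits.
b·(H₀ − H) = 70 × (2.0000 − 1.4310) = 39.83 ms.

40 ms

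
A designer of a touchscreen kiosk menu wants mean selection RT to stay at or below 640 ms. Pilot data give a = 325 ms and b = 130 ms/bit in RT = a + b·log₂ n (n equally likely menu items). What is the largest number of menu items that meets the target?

5

Set 325 + 130·log₂ n ≤ 640 → log₂ n ≤ (640 − 325)/130 = 2.4231.
So n ≤ 2^2.4231 = 5.363; the largest integer n is 5.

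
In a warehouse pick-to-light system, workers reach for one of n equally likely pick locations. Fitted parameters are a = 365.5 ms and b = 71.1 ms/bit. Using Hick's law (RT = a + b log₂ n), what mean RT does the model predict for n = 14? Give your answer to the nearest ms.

636 ms

log₂(14) = 3.8074 bits, so RT = 365.5 + 71.1 × 3.8074 ≈ 636.203 ms.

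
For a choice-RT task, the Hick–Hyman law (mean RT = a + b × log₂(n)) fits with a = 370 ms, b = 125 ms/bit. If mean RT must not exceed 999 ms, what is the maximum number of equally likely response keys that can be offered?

125·log₂ n ≤ 999 − 370 = 629, giving log₂ n ≤ 5.0320 and n ≤ 32.718. The largest whole number is 32.

32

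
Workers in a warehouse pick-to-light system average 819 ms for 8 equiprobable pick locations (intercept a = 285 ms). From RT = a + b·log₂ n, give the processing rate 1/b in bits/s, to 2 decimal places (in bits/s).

5.62 bits/s

Choice component = 819 − 285 = 534 ms over log₂(8) = 3 bits.
b = 534 / 3 = 178.000 ms/bit, so 1/b = 5.618 bits/s.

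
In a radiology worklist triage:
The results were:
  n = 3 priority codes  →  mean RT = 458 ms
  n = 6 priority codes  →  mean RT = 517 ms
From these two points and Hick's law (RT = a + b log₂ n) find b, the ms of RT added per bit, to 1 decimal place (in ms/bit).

Slope: b = (517 − 458) / (log₂ 6 − log₂ 3) = 59/1.0000 = 59.000 ms/bit.

59.0 ms/bit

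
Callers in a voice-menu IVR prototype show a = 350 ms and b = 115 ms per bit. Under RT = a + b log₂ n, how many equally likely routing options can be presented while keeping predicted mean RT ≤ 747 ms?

10

115·log₂ n ≤ 747 − 350 = 397, giving log₂ n ≤ 3.4522 and n ≤ 10.945. The largest whole number is 10.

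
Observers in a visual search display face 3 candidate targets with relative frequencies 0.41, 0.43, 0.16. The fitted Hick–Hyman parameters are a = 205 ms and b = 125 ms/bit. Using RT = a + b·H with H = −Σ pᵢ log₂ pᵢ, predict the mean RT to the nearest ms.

H = 0.41·log₂(1/0.41) + 0.43·log₂(1/0.43) + 0.16·log₂(1/0.16) = 1.4740 bits.
RT = 205 + 125 × 1.4740 = 389.25 ms.

389 ms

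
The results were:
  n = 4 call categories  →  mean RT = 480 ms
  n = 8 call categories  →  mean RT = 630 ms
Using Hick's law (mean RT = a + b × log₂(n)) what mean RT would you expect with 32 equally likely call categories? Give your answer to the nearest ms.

930 ms

RT is linear in log₂ n, so two points fix the line:
  b = (630 − 480) / (log₂ 8 − log₂ 4) = 150 / (3 − 2) = 150 ms/bit
  a = 480 − 150 × 2 = 180 ms
Then RT(32) = 180 + 150 × log₂ 32 = 180 + 150 × 5 ≈ 930.000 ms.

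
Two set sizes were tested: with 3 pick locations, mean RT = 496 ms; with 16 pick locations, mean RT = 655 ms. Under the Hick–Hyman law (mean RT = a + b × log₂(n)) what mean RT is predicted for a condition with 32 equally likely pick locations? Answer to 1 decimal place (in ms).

720.8 ms

Solve the two-equation system in a and b:
  b = (655 − 496) / (log₂ 16 − log₂ 3) = 159 / (4 − 1.5850) = 65.837 ms/bit
  a = 496 − 65.837 × 1.5850 = 391.650 ms
Then RT(32) = 391.650 + 65.837 × log₂ 32 = 391.650 + 65.837 × 5 ≈ 720.837 ms.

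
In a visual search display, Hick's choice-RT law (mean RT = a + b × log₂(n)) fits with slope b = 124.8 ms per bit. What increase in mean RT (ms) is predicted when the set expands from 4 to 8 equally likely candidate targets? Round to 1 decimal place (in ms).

124.8 ms

ΔRT = (a + b log₂ n₂) − (a + b log₂ n₁) = b·(log₂ n₂ − log₂ n₁).
log₂(8) − log₂(4) = log₂(8/4) = log₂(2) = 1.
ΔRT = 124.8 × 1.0000 = 124.800 ms.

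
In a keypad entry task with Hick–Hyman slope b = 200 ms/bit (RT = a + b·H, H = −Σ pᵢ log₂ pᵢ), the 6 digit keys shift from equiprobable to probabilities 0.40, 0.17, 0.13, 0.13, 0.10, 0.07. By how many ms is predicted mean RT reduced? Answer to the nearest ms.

The RT saving is b·ΔH. Equiprobable H₀ = log₂(6) = 2.5850 bits; with the given probabilities H = 2.3294 bits.
b·(H₀ − H) = 200 × (2.5850 − 2.3294) = 51.11 ms.

51 ms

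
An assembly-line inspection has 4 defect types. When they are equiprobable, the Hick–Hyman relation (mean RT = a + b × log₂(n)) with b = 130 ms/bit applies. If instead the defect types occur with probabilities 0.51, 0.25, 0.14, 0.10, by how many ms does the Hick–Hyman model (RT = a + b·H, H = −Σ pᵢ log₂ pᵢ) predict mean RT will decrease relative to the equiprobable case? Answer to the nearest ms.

The RT saving is b·ΔH. Equiprobable H₀ = log₂(4) = 2.0000 bits; with the given probabilities H = 1.7247 bits.
b·(H₀ − H) = 130 × (2.0000 − 1.7247) = 35.78 ms.

36 ms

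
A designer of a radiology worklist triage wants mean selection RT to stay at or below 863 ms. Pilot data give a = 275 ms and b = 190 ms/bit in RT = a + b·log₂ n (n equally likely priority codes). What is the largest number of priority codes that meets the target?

8

190·log₂ n ≤ 863 − 275 = 588, giving log₂ n ≤ 3.0947 and n ≤ 8.543. The largest whole number is 8.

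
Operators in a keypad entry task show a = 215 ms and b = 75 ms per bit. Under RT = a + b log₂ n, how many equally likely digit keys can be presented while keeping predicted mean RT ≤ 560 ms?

24

Set 215 + 75·log₂ n ≤ 560 → log₂ n ≤ (560 − 215)/75 = 4.6000.
So n ≤ 2^4.6000 = 24.251; the largest integer n is 24.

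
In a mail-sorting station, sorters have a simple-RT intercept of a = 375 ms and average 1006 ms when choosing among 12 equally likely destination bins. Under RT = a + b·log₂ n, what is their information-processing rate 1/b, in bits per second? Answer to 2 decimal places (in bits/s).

b = (1006 − 375)/log₂ 12 = 631/3.5850 = 176.013 ms per bit = 0.17601 s/bit; the reciprocal is 5.681 bits/s.

5.68 bits/s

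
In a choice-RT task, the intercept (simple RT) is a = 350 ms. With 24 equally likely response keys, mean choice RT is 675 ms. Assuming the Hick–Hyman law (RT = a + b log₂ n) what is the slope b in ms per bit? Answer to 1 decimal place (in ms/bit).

70.9 ms/bit

log₂(24) = 4.5850 bits.
b = (RT − a)/log₂ n = (675 − 350) / 4.5850 = 70.884 ms/bit.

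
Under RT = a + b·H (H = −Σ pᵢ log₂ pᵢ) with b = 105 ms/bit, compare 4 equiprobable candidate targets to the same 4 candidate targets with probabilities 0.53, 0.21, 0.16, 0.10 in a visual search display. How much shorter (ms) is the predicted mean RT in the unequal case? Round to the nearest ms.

30 ms

The RT saving is b·ΔH. Equiprobable H₀ = log₂(4) = 2.0000 bits; with the given probabilities H = 1.7135 bits.
b·(H₀ − H) = 105 × (2.0000 − 1.7135) = 30.08 ms.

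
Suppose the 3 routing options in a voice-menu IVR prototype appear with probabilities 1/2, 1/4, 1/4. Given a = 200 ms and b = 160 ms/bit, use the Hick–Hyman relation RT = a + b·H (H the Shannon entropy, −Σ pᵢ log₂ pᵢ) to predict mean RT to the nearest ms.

440 ms

H = −Σ pᵢ log₂ pᵢ = 0.5·1 + 0.25·2 + 0.25·2 = 1.500 bits.
RT = 200 + 160 × 1.500 = 440.00 ms.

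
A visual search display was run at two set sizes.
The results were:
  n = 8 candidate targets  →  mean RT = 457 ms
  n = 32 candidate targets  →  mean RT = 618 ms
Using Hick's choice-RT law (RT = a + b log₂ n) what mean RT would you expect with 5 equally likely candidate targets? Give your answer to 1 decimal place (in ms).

With log₂ n on the abscissa the relation is linear; from the two conditions:
  b = (618 − 457) / (log₂ 32 − log₂ 8) = 161 / (5 − 3) = 80.500 ms/bit
  a = 457 − 80.500 × 3 = 215.500 ms
Then RT(5) = 215.500 + 80.500 × log₂ 5 = 215.500 + 80.500 × 2.3219 ≈ 402.415 ms.

402.4 ms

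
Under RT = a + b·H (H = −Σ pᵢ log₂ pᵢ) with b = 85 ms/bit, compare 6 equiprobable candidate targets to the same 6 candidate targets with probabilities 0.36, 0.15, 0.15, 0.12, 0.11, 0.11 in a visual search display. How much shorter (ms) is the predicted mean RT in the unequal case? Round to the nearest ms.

14 ms

The RT saving is b·ΔH. Equiprobable H₀ = log₂(6) = 2.5850 bits; with the given probabilities H = 2.4193 bits.
b·(H₀ − H) = 85 × (2.5850 − 2.4193) = 14.08 ms.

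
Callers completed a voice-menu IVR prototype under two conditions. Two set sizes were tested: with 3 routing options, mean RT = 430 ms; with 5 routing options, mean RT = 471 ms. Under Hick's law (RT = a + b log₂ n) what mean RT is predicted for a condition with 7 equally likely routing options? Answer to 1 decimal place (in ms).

Fit slope and intercept:
  b = (471 − 430) / (log₂ 5 − log₂ 3) = 41 / (2.3219 − 1.5850) = 55.634 ms/bit
  a = 430 − 55.634 × 1.5850 = 341.823 ms
Then RT(7) = 341.823 + 55.634 × log₂ 7 = 341.823 + 55.634 × 2.8074 ≈ 498.006 ms.

498.0 ms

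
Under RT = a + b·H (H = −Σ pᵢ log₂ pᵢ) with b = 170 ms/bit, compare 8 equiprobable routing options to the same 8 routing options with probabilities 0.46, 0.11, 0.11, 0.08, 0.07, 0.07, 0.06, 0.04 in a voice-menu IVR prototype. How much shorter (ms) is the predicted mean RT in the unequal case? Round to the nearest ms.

Equiprobable entropy H₀ = log₂ 8 = 3.0000 bits.
Skewed entropy H = −Σ pᵢ log₂ pᵢ = 2.4738 bits.
ΔRT = b·(H₀ − H) = 170 × 0.5262 = 89.45 ms.

89 ms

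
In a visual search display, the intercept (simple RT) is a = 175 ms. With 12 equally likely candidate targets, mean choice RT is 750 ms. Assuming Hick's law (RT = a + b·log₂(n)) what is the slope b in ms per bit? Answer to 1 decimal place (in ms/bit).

b = (750 − 175) / log₂(12) = 575 / 3.5850 = 160.392 ms/bit.

160.4 ms/bit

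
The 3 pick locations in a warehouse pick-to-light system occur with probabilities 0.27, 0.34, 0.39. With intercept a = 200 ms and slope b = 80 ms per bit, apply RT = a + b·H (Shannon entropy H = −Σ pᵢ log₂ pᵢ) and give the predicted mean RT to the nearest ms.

326 ms

Entropy contributions −pᵢ log₂ pᵢ: 0.5100, 0.5292, 0.5298; sum H = 1.5690 bits.
RT = a + bH = 200 + 80·1.5690 = 325.52 ms.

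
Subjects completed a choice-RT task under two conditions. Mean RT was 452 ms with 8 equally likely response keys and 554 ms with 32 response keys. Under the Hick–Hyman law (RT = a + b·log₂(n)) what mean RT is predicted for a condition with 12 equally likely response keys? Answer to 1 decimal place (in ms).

Fit slope and intercept:
  b = (554 − 452) / (log₂ 32 − log₂ 8) = 102 / (5 − 3) = 51.000 ms/bit
  a = 452 − 51.000 × 3 = 299.000 ms
Then RT(12) = 299.000 + 51.000 × log₂ 12 = 299.000 + 51.000 × 3.5850 ≈ 481.833 ms.

481.8 ms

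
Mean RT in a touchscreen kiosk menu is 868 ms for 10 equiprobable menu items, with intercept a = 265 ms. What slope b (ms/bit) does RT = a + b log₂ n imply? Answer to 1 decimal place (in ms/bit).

log₂(10) = 3.3219 bits.
b = (RT − a)/log₂ n = (868 − 265) / 3.3219 = 181.521 ms/bit.

181.5 ms/bit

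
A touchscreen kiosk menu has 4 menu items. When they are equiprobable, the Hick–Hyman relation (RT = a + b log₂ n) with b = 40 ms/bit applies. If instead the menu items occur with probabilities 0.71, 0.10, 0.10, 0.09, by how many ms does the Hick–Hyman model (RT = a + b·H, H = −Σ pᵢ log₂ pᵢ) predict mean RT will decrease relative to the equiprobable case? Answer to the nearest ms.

27 ms

Equiprobable entropy H₀ = log₂ 4 = 2.0000 bits.
Skewed entropy H = −Σ pᵢ log₂ pᵢ = 1.3279 bits.
ΔRT = b·(H₀ − H) = 40 × 0.6721 = 26.89 ms.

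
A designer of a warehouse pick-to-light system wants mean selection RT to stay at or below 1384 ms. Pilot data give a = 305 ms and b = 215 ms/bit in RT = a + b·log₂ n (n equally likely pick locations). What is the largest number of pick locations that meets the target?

215·log₂ n ≤ 1384 − 305 = 1079, giving log₂ n ≤ 5.0186 and n ≤ 32.415. The largest whole number is 32.

32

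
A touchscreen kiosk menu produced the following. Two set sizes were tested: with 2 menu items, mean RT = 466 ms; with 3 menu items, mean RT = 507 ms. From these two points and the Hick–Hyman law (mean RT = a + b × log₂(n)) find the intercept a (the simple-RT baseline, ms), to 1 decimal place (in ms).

Slope: b = (507 − 466) / (log₂ 3 − log₂ 2) = 41/0.5850 = 70.090 ms/bit.
a = RT₁ − b·log₂ n₁ = 466 − 70.090 × 1 = 395.910 ms.

395.9 ms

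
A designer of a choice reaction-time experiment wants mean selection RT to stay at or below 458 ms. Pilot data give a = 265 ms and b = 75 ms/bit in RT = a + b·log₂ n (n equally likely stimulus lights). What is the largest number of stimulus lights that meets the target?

5

Set 265 + 75·log₂ n ≤ 458 → log₂ n ≤ (458 − 265)/75 = 2.5733.
So n ≤ 2^2.5733 = 5.952; the largest integer n is 5.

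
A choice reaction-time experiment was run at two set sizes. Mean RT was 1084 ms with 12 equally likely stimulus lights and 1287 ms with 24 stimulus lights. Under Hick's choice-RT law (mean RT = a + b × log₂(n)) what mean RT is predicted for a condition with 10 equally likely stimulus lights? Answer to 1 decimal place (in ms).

1030.6 ms

With log₂ n on the abscissa the relation is linear; from the two conditions:
  b = (1287 − 1084) / (log₂ 24 − log₂ 12) = 203 / (4.5850 − 3.5850) = 203.000 ms/bit
  a = 1084 − 203.000 × 3.5850 = 356.253 ms
Then RT(10) = 356.253 + 203.000 × log₂ 10 = 356.253 + 203.000 × 3.3219 ≈ 1030.604 ms.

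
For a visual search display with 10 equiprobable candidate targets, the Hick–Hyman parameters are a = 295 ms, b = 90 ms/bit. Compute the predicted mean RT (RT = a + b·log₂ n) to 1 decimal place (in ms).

594.0 ms

log₂(10) = 3.3219 bits, so RT = 295 + 90 × 3.3219 ≈ 593.974 ms.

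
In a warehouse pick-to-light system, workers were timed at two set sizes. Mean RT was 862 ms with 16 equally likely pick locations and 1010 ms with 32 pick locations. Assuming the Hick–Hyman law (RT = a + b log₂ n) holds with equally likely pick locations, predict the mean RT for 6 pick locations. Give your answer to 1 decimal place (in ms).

652.6 ms

RT is linear in log₂ n, so two points fix the line:
  b = (1010 − 862) / (log₂ 32 − log₂ 16) = 148 / (5 − 4) = 148.000 ms/bit
  a = 862 − 148.000 × 4 = 270.000 ms
Then RT(6) = 270.000 + 148.000 × log₂ 6 = 270.000 + 148.000 × 2.5850 ≈ 652.574 ms.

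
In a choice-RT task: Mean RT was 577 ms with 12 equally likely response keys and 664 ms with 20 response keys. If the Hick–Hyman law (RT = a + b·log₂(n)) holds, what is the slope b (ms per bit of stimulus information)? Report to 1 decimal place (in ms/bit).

b = (RT₂ − RT₁)/(log₂ n₂ − log₂ n₁) = (664 − 577)/(4.3219 − 3.5850) = 118.052 ms/bit.

118.1 ms/bit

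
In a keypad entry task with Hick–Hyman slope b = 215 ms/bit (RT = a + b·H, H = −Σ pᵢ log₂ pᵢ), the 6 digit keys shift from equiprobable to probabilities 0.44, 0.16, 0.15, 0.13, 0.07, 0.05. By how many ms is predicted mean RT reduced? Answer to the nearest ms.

78 ms

Equiprobable entropy H₀ = log₂ 6 = 2.5850 bits.
Skewed entropy H = −Σ pᵢ log₂ pᵢ = 2.2220 bits.
ΔRT = b·(H₀ − H) = 215 × 0.3630 = 78.04 ms.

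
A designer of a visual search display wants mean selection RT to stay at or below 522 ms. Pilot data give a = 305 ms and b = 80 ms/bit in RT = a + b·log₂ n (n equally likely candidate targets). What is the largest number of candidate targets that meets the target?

Set 305 + 80·log₂ n ≤ 522 → log₂ n ≤ (522 − 305)/80 = 2.7125.
So n ≤ 2^2.7125 = 6.555; the largest integer n is 6.

6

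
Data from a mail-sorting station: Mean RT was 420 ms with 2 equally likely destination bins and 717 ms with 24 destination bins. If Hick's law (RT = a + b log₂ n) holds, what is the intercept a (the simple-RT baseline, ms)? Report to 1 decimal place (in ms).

Slope: b = (717 − 420) / (log₂ 24 − log₂ 2) = 297/3.5850 = 82.846 ms/bit.
a = RT₁ − b·log₂ n₁ = 420 − 82.846 × 1 = 337.154 ms.

337.2 ms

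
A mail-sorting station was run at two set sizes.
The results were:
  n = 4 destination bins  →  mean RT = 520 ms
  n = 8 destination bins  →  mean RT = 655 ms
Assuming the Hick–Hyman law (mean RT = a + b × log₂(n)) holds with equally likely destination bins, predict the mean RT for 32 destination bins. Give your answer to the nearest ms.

Fit slope and intercept:
  b = (655 − 520) / (log₂ 8 − log₂ 4) = 135 / (3 − 2) = 135 ms/bit
  a = 520 − 135 × 2 = 250 ms
Then RT(32) = 250 + 135 × log₂ 32 = 250 + 135 × 5 ≈ 925.000 ms.

925 ms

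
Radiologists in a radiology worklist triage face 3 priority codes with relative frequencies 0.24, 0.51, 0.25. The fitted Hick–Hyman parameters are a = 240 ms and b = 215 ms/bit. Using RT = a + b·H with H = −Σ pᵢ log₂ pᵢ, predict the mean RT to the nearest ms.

Entropy contributions −pᵢ log₂ pᵢ: 0.4941, 0.4954, 0.5000; sum H = 1.4896 bits.
RT = a + bH = 240 + 215·1.4896 = 560.26 ms.

560 ms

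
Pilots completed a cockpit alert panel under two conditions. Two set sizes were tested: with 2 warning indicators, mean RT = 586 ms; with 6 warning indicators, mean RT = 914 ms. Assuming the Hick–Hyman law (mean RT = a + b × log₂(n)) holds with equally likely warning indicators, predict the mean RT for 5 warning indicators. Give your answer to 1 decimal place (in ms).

859.6 ms

With log₂ n on the abscissa the relation is linear; from the two conditions:
  b = (914 − 586) / (log₂ 6 − log₂ 2) = 328 / (2.5850 − 1) = 206.945 ms/bit
  a = 586 − 206.945 × 1 = 379.055 ms
Then RT(5) = 379.055 + 206.945 × log₂ 5 = 379.055 + 206.945 × 2.3219 ≈ 859.566 ms.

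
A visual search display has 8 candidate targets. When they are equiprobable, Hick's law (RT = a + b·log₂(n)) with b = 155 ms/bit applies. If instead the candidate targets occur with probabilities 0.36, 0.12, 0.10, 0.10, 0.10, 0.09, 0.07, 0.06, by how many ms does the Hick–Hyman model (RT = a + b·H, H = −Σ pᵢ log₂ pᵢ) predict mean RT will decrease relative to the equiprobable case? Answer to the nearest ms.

44 ms

The RT saving is b·ΔH. Equiprobable H₀ = log₂(8) = 3.0000 bits; with the given probabilities H = 2.7190 bits.
b·(H₀ − H) = 155 × (3.0000 − 2.7190) = 43.55 ms.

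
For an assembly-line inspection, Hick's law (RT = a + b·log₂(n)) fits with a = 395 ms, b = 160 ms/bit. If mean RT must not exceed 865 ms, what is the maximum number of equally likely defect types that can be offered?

7

160·log₂ n ≤ 865 − 395 = 470, giving log₂ n ≤ 2.9375 and n ≤ 7.661. The largest whole number is 7.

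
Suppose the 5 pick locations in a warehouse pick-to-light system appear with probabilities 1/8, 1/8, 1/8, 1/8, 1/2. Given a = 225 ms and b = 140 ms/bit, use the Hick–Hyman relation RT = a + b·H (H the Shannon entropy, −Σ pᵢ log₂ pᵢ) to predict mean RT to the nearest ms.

Each term −pᵢ log₂ pᵢ: 0.125·3 + 0.125·3 + 0.125·3 + 0.125·3 + 0.5·1; summed, H = 2.000 bits.
Mean RT = a + bH = 225 + 140·2.000 = 505.00 ms.

505 ms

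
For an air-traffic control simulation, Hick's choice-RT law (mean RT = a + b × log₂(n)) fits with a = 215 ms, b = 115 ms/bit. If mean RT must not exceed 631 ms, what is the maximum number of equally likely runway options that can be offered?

115·log₂ n ≤ 631 − 215 = 416, giving log₂ n ≤ 3.6174 and n ≤ 12.273. The largest whole number is 12.

12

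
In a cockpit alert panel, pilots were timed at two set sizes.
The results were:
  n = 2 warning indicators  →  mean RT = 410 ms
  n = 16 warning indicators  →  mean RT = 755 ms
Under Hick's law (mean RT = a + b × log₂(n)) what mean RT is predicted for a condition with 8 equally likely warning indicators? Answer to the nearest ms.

640 ms

With log₂ n on the abscissa the relation is linear; from the two conditions:
  b = (755 − 410) / (log₂ 16 − log₂ 2) = 345 / (4 − 1) = 115 ms/bit
  a = 410 − 115 × 1 = 295 ms
Then RT(8) = 295 + 115 × log₂ 8 = 295 + 115 × 3 ≈ 640.000 ms.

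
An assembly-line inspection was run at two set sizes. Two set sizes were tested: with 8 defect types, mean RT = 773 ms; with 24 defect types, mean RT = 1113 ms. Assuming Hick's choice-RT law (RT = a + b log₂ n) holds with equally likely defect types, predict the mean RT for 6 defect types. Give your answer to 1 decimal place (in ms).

684.0 ms

Fit slope and intercept:
  b = (1113 − 773) / (log₂ 24 − log₂ 8) = 340 / (4.5850 − 3) = 214.516 ms/bit
  a = 773 − 214.516 × 3 = 129.452 ms
Then RT(6) = 129.452 + 214.516 × log₂ 6 = 129.452 + 214.516 × 2.5850 ≈ 683.968 ms.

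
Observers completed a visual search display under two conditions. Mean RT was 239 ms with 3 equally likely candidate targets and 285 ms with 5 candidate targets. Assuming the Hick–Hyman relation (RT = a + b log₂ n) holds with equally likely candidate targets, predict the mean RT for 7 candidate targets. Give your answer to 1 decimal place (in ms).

Solve the two-equation system in a and b:
  b = (285 − 239) / (log₂ 5 − log₂ 3) = 46 / (2.3219 − 1.5850) = 62.418 ms/bit
  a = 239 − 62.418 × 1.5850 = 140.070 ms
Then RT(7) = 140.070 + 62.418 × log₂ 7 = 140.070 + 62.418 × 2.8074 ≈ 315.299 ms.

315.3 ms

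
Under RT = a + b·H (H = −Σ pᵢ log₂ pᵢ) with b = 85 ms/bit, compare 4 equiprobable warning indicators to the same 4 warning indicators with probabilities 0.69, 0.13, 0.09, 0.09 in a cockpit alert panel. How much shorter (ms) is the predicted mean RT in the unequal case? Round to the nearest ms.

The RT saving is b·ΔH. Equiprobable H₀ = log₂(4) = 2.0000 bits; with the given probabilities H = 1.3773 bits.
b·(H₀ − H) = 85 × (2.0000 − 1.3773) = 52.93 ms.

53 ms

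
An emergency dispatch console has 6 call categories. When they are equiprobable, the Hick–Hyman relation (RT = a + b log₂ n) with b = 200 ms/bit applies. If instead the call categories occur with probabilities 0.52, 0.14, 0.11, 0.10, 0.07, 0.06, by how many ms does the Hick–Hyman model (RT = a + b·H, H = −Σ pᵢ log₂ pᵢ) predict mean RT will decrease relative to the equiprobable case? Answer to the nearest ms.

Equiprobable entropy H₀ = log₂ 6 = 2.5850 bits.
Skewed entropy H = −Σ pᵢ log₂ pᵢ = 2.0823 bits.
ΔRT = b·(H₀ − H) = 200 × 0.5027 = 100.54 ms.

101 ms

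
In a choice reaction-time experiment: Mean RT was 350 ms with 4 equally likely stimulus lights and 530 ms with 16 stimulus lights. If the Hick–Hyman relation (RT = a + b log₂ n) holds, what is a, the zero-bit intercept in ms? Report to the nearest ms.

170 ms

Slope: b = (530 − 350) / (log₂ 16 − log₂ 4) = 180/2.0000 = 90 ms/bit.
Intercept: a = 350 − 90·log₂(4) = 170.000 ms.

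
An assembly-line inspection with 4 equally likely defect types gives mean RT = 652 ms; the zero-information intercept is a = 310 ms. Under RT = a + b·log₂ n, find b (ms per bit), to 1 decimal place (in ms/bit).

171.0 ms/bit

b = (652 − 310) / log₂(4) = 342 / 2 = 171.000 ms/bit.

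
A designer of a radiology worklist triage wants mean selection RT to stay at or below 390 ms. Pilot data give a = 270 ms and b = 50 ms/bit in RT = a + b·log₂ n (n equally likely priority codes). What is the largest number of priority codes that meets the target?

Information budget: (390 − 270)/50 = 2.4000 bits, so n ≤ 2^2.4000 = 5.278 → at most 5.

5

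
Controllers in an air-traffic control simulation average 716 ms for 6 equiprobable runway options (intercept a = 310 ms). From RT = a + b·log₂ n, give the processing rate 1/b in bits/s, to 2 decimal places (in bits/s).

6.37 bits/s

Choice component = 716 − 310 = 406 ms over log₂(6) = 2.5850 bits.
b = 406 / 2.5850 = 157.062 ms/bit, so 1/b = 6.367 bits/s.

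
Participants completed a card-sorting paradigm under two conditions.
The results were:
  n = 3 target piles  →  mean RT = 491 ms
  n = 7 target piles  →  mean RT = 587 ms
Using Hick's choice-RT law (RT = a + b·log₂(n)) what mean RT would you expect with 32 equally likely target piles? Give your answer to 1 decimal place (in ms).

With log₂ n on the abscissa the relation is linear; from the two conditions:
  b = (587 − 491) / (log₂ 7 − log₂ 3) = 96 / (2.8074 − 1.5850) = 78.535 ms/bit
  a = 491 − 78.535 × 1.5850 = 366.526 ms
Then RT(32) = 366.526 + 78.535 × log₂ 32 = 366.526 + 78.535 × 5 ≈ 759.198 ms.

759.2 ms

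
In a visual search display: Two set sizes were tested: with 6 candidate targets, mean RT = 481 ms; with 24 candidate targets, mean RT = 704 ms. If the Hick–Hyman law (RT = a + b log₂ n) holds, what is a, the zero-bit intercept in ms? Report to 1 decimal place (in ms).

The slope on a log₂ axis is (704 − 481) / (4.5850 − 2.5850) = 111.500 ms/bit.
Intercept: a = 481 − 111.500·log₂(6) = 192.777 ms.

192.8 ms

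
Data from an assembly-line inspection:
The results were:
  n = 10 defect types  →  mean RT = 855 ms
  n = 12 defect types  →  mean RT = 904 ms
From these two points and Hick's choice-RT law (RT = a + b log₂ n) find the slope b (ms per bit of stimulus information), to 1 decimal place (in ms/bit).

b = (RT₂ − RT₁)/(log₂ n₂ − log₂ n₁) = (904 − 855)/(3.5850 − 3.3219) = 186.287 ms/bit.

186.3 ms/bit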